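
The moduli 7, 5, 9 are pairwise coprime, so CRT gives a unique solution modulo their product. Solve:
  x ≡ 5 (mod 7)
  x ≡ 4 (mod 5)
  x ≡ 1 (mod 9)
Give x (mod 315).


Moduli 7, 5, 9 are pairwise coprime; by CRT there is a unique solution modulo M = 7 · 5 · 9 = 315.
Solve pairwise, accumulating the modulus:
  Start with x ≡ 5 (mod 7).
  Combine with x ≡ 4 (mod 5): since gcd(7, 5) = 1, we get a unique residue mod 35.
    Write x = 5 + 7·t and substitute into x ≡ 4 (mod 5): 7·t ≡ 4 − 5 = -1 (mod 5).
    Reduce coefficients mod 5: 2·t ≡ 4 (mod 5).
    The inverse of 2 mod 5 is 3 (since 2·3 = 6 = 1·5 + 1), so t ≡ 3·4 = 12 ≡ 2 (mod 5).
    Then x = 5 + 7·2 = 19, valid modulo lcm(7, 5) = 35: x ≡ 19 (mod 35).
  Combine with x ≡ 1 (mod 9): since gcd(35, 9) = 1, we get a unique residue mod 315.
    Write x = 19 + 35·t and substitute into x ≡ 1 (mod 9): 35·t ≡ 1 − 19 = -18 (mod 9).
    Reduce coefficients mod 9: 8·t ≡ 0 (mod 9).
    The inverse of 8 mod 9 is 8 (since 8·8 = 64 = 7·9 + 1), so t ≡ 8·0 = 0 ≡ 0 (mod 9).
    Then x = 19 + 35·0 = 19, valid modulo lcm(35, 9) = 315: x ≡ 19 (mod 315).
Verify: 19 mod 7 = 5 ✓, 19 mod 5 = 4 ✓, 19 mod 9 = 1 ✓.

x ≡ 19 (mod 315).


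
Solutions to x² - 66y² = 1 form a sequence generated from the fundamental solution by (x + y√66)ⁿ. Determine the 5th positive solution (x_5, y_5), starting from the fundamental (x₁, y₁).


Step 1: Find the fundamental solution (x₁, y₁) of x² - 66y² = 1.
  Expand √66 as a continued fraction. a₀ = ⌊√66⌋ = 8; iterate m_{k+1} = d_k·a_k − m_k, d_{k+1} = (66 − m_{k+1}²)/d_k, a_{k+1} = ⌊(a₀ + m_{k+1})/d_{k+1}⌋ (starting m₀ = 0, d₀ = 1), with convergents p_k = a_k·p_{k-1} + p_{k-2}, q_k = a_k·q_{k-1} + q_{k-2} (p₋₁ = 1, q₋₁ = 0):
  k = 0: a₀ = 8; p₀/q₀ = 8/1; p₀² − 66·q₀² = 64 − 66 = -2.
  k = 1: m = 8, d = 2, a = ⌊(8 + 8)/2⌋ = 8; p/q = (8·8 + 1)/(8·1 + 0) = 65/8; p² − 66·q² = 4225 − 4224 = 1.
  The first convergent with p² − 66·q² = 1 gives the fundamental solution (x₁, y₁) = (65, 8).
Step 2: Apply the recurrence (x_{n+1}, y_{n+1}) = (x₁x_n + 66y₁y_n, x₁y_n + y₁x_n) repeatedly.
  From (x_1, y_1) = (65, 8): x_2 = 65·65 + 66·8·8 = 8449; y_2 = 65·8 + 8·65 = 1040.
  From (x_2, y_2) = (8449, 1040): x_3 = 65·8449 + 66·8·1040 = 1098305; y_3 = 65·1040 + 8·8449 = 135192.
  From (x_3, y_3) = (1098305, 135192): x_4 = 65·1098305 + 66·8·135192 = 142771201; y_4 = 65·135192 + 8·1098305 = 17573920.
  From (x_4, y_4) = (142771201, 17573920): x_5 = 65·142771201 + 66·8·17573920 = 18559157825; y_5 = 65·17573920 + 8·142771201 = 2284474408.
Step 3: Verify x_5² - 66·y_5² = 344442339173258730625 - 344442339173258730624 = 1 (should be 1). ✓

(x_1, y_1) = (65, 8); (x_5, y_5) = (18559157825, 2284474408).


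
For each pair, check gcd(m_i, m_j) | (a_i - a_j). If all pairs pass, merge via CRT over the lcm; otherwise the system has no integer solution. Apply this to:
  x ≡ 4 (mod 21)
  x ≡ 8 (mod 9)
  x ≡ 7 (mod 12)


Moduli 21, 9, 12 are not pairwise coprime, so CRT works modulo lcm(m_i) when all pairwise compatibility conditions hold.
Pairwise compatibility: gcd(m_i, m_j) must divide a_i - a_j for every pair.
Merge one congruence at a time:
  Start: x ≡ 4 (mod 21).
  Combine with x ≡ 8 (mod 9): gcd(21, 9) = 3, and 8 - 4 = 4 is NOT divisible by 3.
    ⇒ system is inconsistent (no integer solution).

No solution (the system is inconsistent).


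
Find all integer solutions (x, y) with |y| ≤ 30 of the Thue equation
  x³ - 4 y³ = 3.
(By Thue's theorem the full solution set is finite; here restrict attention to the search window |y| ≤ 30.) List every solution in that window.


The equation is x³ - 4y³ = 3. For fixed y, x³ = 4·y³ + 3, so a solution requires the RHS to be a perfect cube.
Strategy: iterate y from -30 to 30, compute RHS = 4·y³ + 3, and check whether it is a (positive or negative) perfect cube.
Check small values of y:
  y = 0: RHS = 3 is not a perfect cube.
  y = 1: RHS = 7 is not a perfect cube.
  y = -1: RHS = -1 = (-1)³ ⇒ x = -1 works.
  y = 2: RHS = 35 is not a perfect cube.
  y = -2: RHS = -29 is not a perfect cube.
  y = 3: RHS = 111 is not a perfect cube.
  y = -3: RHS = -105 is not a perfect cube.
Continuing the search up to |y| = 30 finds no further solutions beyond those listed.
Collected solutions: (-1, -1).

Solutions (with |y| ≤ 30): (-1, -1).


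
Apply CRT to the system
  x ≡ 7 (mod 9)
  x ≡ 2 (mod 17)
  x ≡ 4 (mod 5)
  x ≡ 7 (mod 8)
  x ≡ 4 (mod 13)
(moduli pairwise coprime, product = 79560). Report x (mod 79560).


Product of moduli M = 9 · 17 · 5 · 8 · 13 = 79560.
Merge one congruence at a time:
  Start: x ≡ 7 (mod 9).
  Combine with x ≡ 2 (mod 17); new modulus lcm = 153.
    Write x = 7 + 9·t and substitute into x ≡ 2 (mod 17): 9·t ≡ 2 − 7 = -5 (mod 17).
    Reduce coefficients mod 17: 9·t ≡ 12 (mod 17).
    The inverse of 9 mod 17 is 2 (since 9·2 = 18 = 1·17 + 1), so t ≡ 2·12 = 24 ≡ 7 (mod 17).
    Then x = 7 + 9·7 = 70, valid modulo lcm(9, 17) = 153: x ≡ 70 (mod 153).
  Combine with x ≡ 4 (mod 5); new modulus lcm = 765.
    Write x = 70 + 153·t and substitute into x ≡ 4 (mod 5): 153·t ≡ 4 − 70 = -66 (mod 5).
    Reduce coefficients mod 5: 3·t ≡ 4 (mod 5).
    The inverse of 3 mod 5 is 2 (since 3·2 = 6 = 1·5 + 1), so t ≡ 2·4 = 8 ≡ 3 (mod 5).
    Then x = 70 + 153·3 = 529, valid modulo lcm(153, 5) = 765: x ≡ 529 (mod 765).
  Combine with x ≡ 7 (mod 8); new modulus lcm = 6120.
    Write x = 529 + 765·t and substitute into x ≡ 7 (mod 8): 765·t ≡ 7 − 529 = -522 (mod 8).
    Reduce coefficients mod 8: 5·t ≡ 6 (mod 8).
    The inverse of 5 mod 8 is 5 (since 5·5 = 25 = 3·8 + 1), so t ≡ 5·6 = 30 ≡ 6 (mod 8).
    Then x = 529 + 765·6 = 5119, valid modulo lcm(765, 8) = 6120: x ≡ 5119 (mod 6120).
  Combine with x ≡ 4 (mod 13); new modulus lcm = 79560.
    Write x = 5119 + 6120·t and substitute into x ≡ 4 (mod 13): 6120·t ≡ 4 − 5119 = -5115 (mod 13).
    Reduce coefficients mod 13: 10·t ≡ 7 (mod 13).
    The inverse of 10 mod 13 is 4 (since 10·4 = 40 = 3·13 + 1), so t ≡ 4·7 = 28 ≡ 2 (mod 13).
    Then x = 5119 + 6120·2 = 17359, valid modulo lcm(6120, 13) = 79560: x ≡ 17359 (mod 79560).
Verify against each original: 17359 mod 9 = 7, 17359 mod 17 = 2, 17359 mod 5 = 4, 17359 mod 8 = 7, 17359 mod 13 = 4.

x ≡ 17359 (mod 79560).


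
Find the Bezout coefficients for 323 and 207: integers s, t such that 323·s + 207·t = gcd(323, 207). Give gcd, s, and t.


Euclidean algorithm on (323, 207) — divide until remainder is 0:
  323 = 1 · 207 + 116
  207 = 1 · 116 + 91
  116 = 1 · 91 + 25
  91 = 3 · 25 + 16
  25 = 1 · 16 + 9
  16 = 1 · 9 + 7
  9 = 1 · 7 + 2
  7 = 3 · 2 + 1
  2 = 2 · 1 + 0
gcd(323, 207) = 1.
Track Bezout coefficients alongside the remainders: start with r₀ = 323 = a·1 + b·0 (s = 1, t = 0) and r₁ = 207 = a·0 + b·1 (s = 0, t = 1); each new remainder r_{k+1} = r_{k-1} − q_k·r_k inherits s_{k+1} = s_{k-1} − q_k·s_k, t_{k+1} = t_{k-1} − q_k·t_k, so r_k = a·s_k + b·t_k at every step:
  q = 1: r = 116, s = 1 − 1·0 = 1, t = 0 − 1·1 = -1  (check: 323·1 + 207·(-1) = 116)
  q = 1: r = 91, s = 0 − 1·1 = -1, t = 1 − 1·(-1) = 2  (check: 323·(-1) + 207·2 = 91)
  q = 1: r = 25, s = 1 − 1·(-1) = 2, t = -1 − 1·2 = -3  (check: 323·2 + 207·(-3) = 25)
  q = 3: r = 16, s = -1 − 3·2 = -7, t = 2 − 3·(-3) = 11  (check: 323·(-7) + 207·11 = 16)
  q = 1: r = 9, s = 2 − 1·(-7) = 9, t = -3 − 1·11 = -14  (check: 323·9 + 207·(-14) = 9)
  q = 1: r = 7, s = -7 − 1·9 = -16, t = 11 − 1·(-14) = 25  (check: 323·(-16) + 207·25 = 7)
  q = 1: r = 2, s = 9 − 1·(-16) = 25, t = -14 − 1·25 = -39  (check: 323·25 + 207·(-39) = 2)
  q = 3: r = 1, s = -16 − 3·25 = -91, t = 25 − 3·(-39) = 142  (check: 323·(-91) + 207·142 = 1)
The row with r = 1 (the gcd) gives the Bezout coefficients s = -91, t = 142.
Result: 323 · (-91) + 207 · (142) = 1.

gcd(323, 207) = 1; s = -91, t = 142 (check: 323·(-91) + 207·142 = 1).


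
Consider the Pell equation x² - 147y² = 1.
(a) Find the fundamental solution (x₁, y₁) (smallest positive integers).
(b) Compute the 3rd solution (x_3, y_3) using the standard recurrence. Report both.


Step 1: Find the fundamental solution (x₁, y₁) of x² - 147y² = 1.
  Expand √147 as a continued fraction. a₀ = ⌊√147⌋ = 12; iterate m_{k+1} = d_k·a_k − m_k, d_{k+1} = (147 − m_{k+1}²)/d_k, a_{k+1} = ⌊(a₀ + m_{k+1})/d_{k+1}⌋ (starting m₀ = 0, d₀ = 1), with convergents p_k = a_k·p_{k-1} + p_{k-2}, q_k = a_k·q_{k-1} + q_{k-2} (p₋₁ = 1, q₋₁ = 0):
  k = 0: a₀ = 12; p₀/q₀ = 12/1; p₀² − 147·q₀² = 144 − 147 = -3.
  k = 1: m = 12, d = 3, a = ⌊(12 + 12)/3⌋ = 8; p/q = (8·12 + 1)/(8·1 + 0) = 97/8; p² − 147·q² = 9409 − 9408 = 1.
  The first convergent with p² − 147·q² = 1 gives the fundamental solution (x₁, y₁) = (97, 8).
Step 2: Apply the recurrence (x_{n+1}, y_{n+1}) = (x₁x_n + 147y₁y_n, x₁y_n + y₁x_n) repeatedly.
  From (x_1, y_1) = (97, 8): x_2 = 97·97 + 147·8·8 = 18817; y_2 = 97·8 + 8·97 = 1552.
  From (x_2, y_2) = (18817, 1552): x_3 = 97·18817 + 147·8·1552 = 3650401; y_3 = 97·1552 + 8·18817 = 301080.
Step 3: Verify x_3² - 147·y_3² = 13325427460801 - 13325427460800 = 1 (should be 1). ✓

(x_1, y_1) = (97, 8); (x_3, y_3) = (3650401, 301080).


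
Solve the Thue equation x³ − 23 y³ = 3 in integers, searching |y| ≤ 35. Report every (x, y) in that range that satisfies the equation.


The equation is x³ - 23y³ = 3. For fixed y, x³ = 23·y³ + 3, so a solution requires the RHS to be a perfect cube.
Strategy: iterate y from -35 to 35, compute RHS = 23·y³ + 3, and check whether it is a (positive or negative) perfect cube.
Check small values of y:
  y = 0: RHS = 3 is not a perfect cube.
  y = 1: RHS = 26 is not a perfect cube.
  y = -1: RHS = -20 is not a perfect cube.
  y = 2: RHS = 187 is not a perfect cube.
  y = -2: RHS = -181 is not a perfect cube.
  y = 3: RHS = 624 is not a perfect cube.
  y = -3: RHS = -618 is not a perfect cube.
Continuing the search up to |y| = 35 finds no solutions either.
No (x, y) in the scanned range satisfies the equation.

No integer solutions with |y| ≤ 35.


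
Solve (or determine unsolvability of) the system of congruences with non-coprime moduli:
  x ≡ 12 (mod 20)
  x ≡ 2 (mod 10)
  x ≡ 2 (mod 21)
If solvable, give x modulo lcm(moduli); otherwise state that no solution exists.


Moduli 20, 10, 21 are not pairwise coprime, so CRT works modulo lcm(m_i) when all pairwise compatibility conditions hold.
Pairwise compatibility: gcd(m_i, m_j) must divide a_i - a_j for every pair.
Merge one congruence at a time:
  Start: x ≡ 12 (mod 20).
  Combine with x ≡ 2 (mod 10): gcd(20, 10) = 10; 2 - 12 = -10, which IS divisible by 10, so compatible.
    Write x = 12 + 20·t and substitute into x ≡ 2 (mod 10): 20·t ≡ 2 − 12 = -10 (mod 10).
    Divide the congruence (and modulus) by g = 10: 2·t ≡ -1 (mod 1).
    Modulo 1 every t works; take t = 0.
    Then x = 12 + 20·0 = 12, valid modulo lcm(20, 10) = 20: x ≡ 12 (mod 20).
  Combine with x ≡ 2 (mod 21): gcd(20, 21) = 1; 2 - 12 = -10, which IS divisible by 1, so compatible.
    Write x = 12 + 20·t and substitute into x ≡ 2 (mod 21): 20·t ≡ 2 − 12 = -10 (mod 21).
    Reduce coefficients mod 21: 20·t ≡ 11 (mod 21).
    The inverse of 20 mod 21 is 20 (since 20·20 = 400 = 19·21 + 1), so t ≡ 20·11 = 220 ≡ 10 (mod 21).
    Then x = 12 + 20·10 = 212, valid modulo lcm(20, 21) = 420: x ≡ 212 (mod 420).
Verify: 212 mod 20 = 12, 212 mod 10 = 2, 212 mod 21 = 2.

x ≡ 212 (mod 420).


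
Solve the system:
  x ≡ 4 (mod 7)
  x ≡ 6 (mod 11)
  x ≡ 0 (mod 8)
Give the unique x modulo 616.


Moduli 7, 11, 8 are pairwise coprime; by CRT there is a unique solution modulo M = 7 · 11 · 8 = 616.
Solve pairwise, accumulating the modulus:
  Start with x ≡ 4 (mod 7).
  Combine with x ≡ 6 (mod 11): since gcd(7, 11) = 1, we get a unique residue mod 77.
    Write x = 4 + 7·t and substitute into x ≡ 6 (mod 11): 7·t ≡ 6 − 4 = 2 (mod 11).
    The inverse of 7 mod 11 is 8 (since 7·8 = 56 = 5·11 + 1), so t ≡ 8·2 = 16 ≡ 5 (mod 11).
    Then x = 4 + 7·5 = 39, valid modulo lcm(7, 11) = 77: x ≡ 39 (mod 77).
  Combine with x ≡ 0 (mod 8): since gcd(77, 8) = 1, we get a unique residue mod 616.
    Write x = 39 + 77·t and substitute into x ≡ 0 (mod 8): 77·t ≡ 0 − 39 = -39 (mod 8).
    Reduce coefficients mod 8: 5·t ≡ 1 (mod 8).
    The inverse of 5 mod 8 is 5 (since 5·5 = 25 = 3·8 + 1), so t ≡ 5·1 = 5 ≡ 5 (mod 8).
    Then x = 39 + 77·5 = 424, valid modulo lcm(77, 8) = 616: x ≡ 424 (mod 616).
Verify: 424 mod 7 = 4 ✓, 424 mod 11 = 6 ✓, 424 mod 8 = 0 ✓.

x ≡ 424 (mod 616).


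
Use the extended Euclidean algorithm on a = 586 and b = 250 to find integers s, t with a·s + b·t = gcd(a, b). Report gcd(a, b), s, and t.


Euclidean algorithm on (586, 250) — divide until remainder is 0:
  586 = 2 · 250 + 86
  250 = 2 · 86 + 78
  86 = 1 · 78 + 8
  78 = 9 · 8 + 6
  8 = 1 · 6 + 2
  6 = 3 · 2 + 0
gcd(586, 250) = 2.
Track Bezout coefficients alongside the remainders: start with r₀ = 586 = a·1 + b·0 (s = 1, t = 0) and r₁ = 250 = a·0 + b·1 (s = 0, t = 1); each new remainder r_{k+1} = r_{k-1} − q_k·r_k inherits s_{k+1} = s_{k-1} − q_k·s_k, t_{k+1} = t_{k-1} − q_k·t_k, so r_k = a·s_k + b·t_k at every step:
  q = 2: r = 86, s = 1 − 2·0 = 1, t = 0 − 2·1 = -2  (check: 586·1 + 250·(-2) = 86)
  q = 2: r = 78, s = 0 − 2·1 = -2, t = 1 − 2·(-2) = 5  (check: 586·(-2) + 250·5 = 78)
  q = 1: r = 8, s = 1 − 1·(-2) = 3, t = -2 − 1·5 = -7  (check: 586·3 + 250·(-7) = 8)
  q = 9: r = 6, s = -2 − 9·3 = -29, t = 5 − 9·(-7) = 68  (check: 586·(-29) + 250·68 = 6)
  q = 1: r = 2, s = 3 − 1·(-29) = 32, t = -7 − 1·68 = -75  (check: 586·32 + 250·(-75) = 2)
The row with r = 2 (the gcd) gives the Bezout coefficients s = 32, t = -75.
Result: 586 · (32) + 250 · (-75) = 2.

gcd(586, 250) = 2; s = 32, t = -75 (check: 586·32 + 250·(-75) = 2).


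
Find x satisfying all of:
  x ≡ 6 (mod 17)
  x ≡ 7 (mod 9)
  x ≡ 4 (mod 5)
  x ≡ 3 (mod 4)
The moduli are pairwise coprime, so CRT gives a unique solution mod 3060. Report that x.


Product of moduli M = 17 · 9 · 5 · 4 = 3060.
Merge one congruence at a time:
  Start: x ≡ 6 (mod 17).
  Combine with x ≡ 7 (mod 9); new modulus lcm = 153.
    Write x = 6 + 17·t and substitute into x ≡ 7 (mod 9): 17·t ≡ 7 − 6 = 1 (mod 9).
    Reduce coefficients mod 9: 8·t ≡ 1 (mod 9).
    The inverse of 8 mod 9 is 8 (since 8·8 = 64 = 7·9 + 1), so t ≡ 8·1 = 8 ≡ 8 (mod 9).
    Then x = 6 + 17·8 = 142, valid modulo lcm(17, 9) = 153: x ≡ 142 (mod 153).
  Combine with x ≡ 4 (mod 5); new modulus lcm = 765.
    Write x = 142 + 153·t and substitute into x ≡ 4 (mod 5): 153·t ≡ 4 − 142 = -138 (mod 5).
    Reduce coefficients mod 5: 3·t ≡ 2 (mod 5).
    The inverse of 3 mod 5 is 2 (since 3·2 = 6 = 1·5 + 1), so t ≡ 2·2 = 4 ≡ 4 (mod 5).
    Then x = 142 + 153·4 = 754, valid modulo lcm(153, 5) = 765: x ≡ 754 (mod 765).
  Combine with x ≡ 3 (mod 4); new modulus lcm = 3060.
    Write x = 754 + 765·t and substitute into x ≡ 3 (mod 4): 765·t ≡ 3 − 754 = -751 (mod 4).
    Reduce coefficients mod 4: 1·t ≡ 1 (mod 4).
    So t ≡ 1 (mod 4).
    Then x = 754 + 765·1 = 1519, valid modulo lcm(765, 4) = 3060: x ≡ 1519 (mod 3060).
Verify against each original: 1519 mod 17 = 6, 1519 mod 9 = 7, 1519 mod 5 = 4, 1519 mod 4 = 3.

x ≡ 1519 (mod 3060).


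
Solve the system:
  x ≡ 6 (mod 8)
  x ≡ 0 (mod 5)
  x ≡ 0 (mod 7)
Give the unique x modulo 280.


Moduli 8, 5, 7 are pairwise coprime; by CRT there is a unique solution modulo M = 8 · 5 · 7 = 280.
Solve pairwise, accumulating the modulus:
  Start with x ≡ 6 (mod 8).
  Combine with x ≡ 0 (mod 5): since gcd(8, 5) = 1, we get a unique residue mod 40.
    Write x = 6 + 8·t and substitute into x ≡ 0 (mod 5): 8·t ≡ 0 − 6 = -6 (mod 5).
    Reduce coefficients mod 5: 3·t ≡ 4 (mod 5).
    The inverse of 3 mod 5 is 2 (since 3·2 = 6 = 1·5 + 1), so t ≡ 2·4 = 8 ≡ 3 (mod 5).
    Then x = 6 + 8·3 = 30, valid modulo lcm(8, 5) = 40: x ≡ 30 (mod 40).
  Combine with x ≡ 0 (mod 7): since gcd(40, 7) = 1, we get a unique residue mod 280.
    Write x = 30 + 40·t and substitute into x ≡ 0 (mod 7): 40·t ≡ 0 − 30 = -30 (mod 7).
    Reduce coefficients mod 7: 5·t ≡ 5 (mod 7).
    The inverse of 5 mod 7 is 3 (since 5·3 = 15 = 2·7 + 1), so t ≡ 3·5 = 15 ≡ 1 (mod 7).
    Then x = 30 + 40·1 = 70, valid modulo lcm(40, 7) = 280: x ≡ 70 (mod 280).
Verify: 70 mod 8 = 6 ✓, 70 mod 5 = 0 ✓, 70 mod 7 = 0 ✓.

x ≡ 70 (mod 280).


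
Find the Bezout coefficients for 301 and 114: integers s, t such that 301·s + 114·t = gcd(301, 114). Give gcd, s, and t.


Euclidean algorithm on (301, 114) — divide until remainder is 0:
  301 = 2 · 114 + 73
  114 = 1 · 73 + 41
  73 = 1 · 41 + 32
  41 = 1 · 32 + 9
  32 = 3 · 9 + 5
  9 = 1 · 5 + 4
  5 = 1 · 4 + 1
  4 = 4 · 1 + 0
gcd(301, 114) = 1.
Track Bezout coefficients alongside the remainders: start with r₀ = 301 = a·1 + b·0 (s = 1, t = 0) and r₁ = 114 = a·0 + b·1 (s = 0, t = 1); each new remainder r_{k+1} = r_{k-1} − q_k·r_k inherits s_{k+1} = s_{k-1} − q_k·s_k, t_{k+1} = t_{k-1} − q_k·t_k, so r_k = a·s_k + b·t_k at every step:
  q = 2: r = 73, s = 1 − 2·0 = 1, t = 0 − 2·1 = -2  (check: 301·1 + 114·(-2) = 73)
  q = 1: r = 41, s = 0 − 1·1 = -1, t = 1 − 1·(-2) = 3  (check: 301·(-1) + 114·3 = 41)
  q = 1: r = 32, s = 1 − 1·(-1) = 2, t = -2 − 1·3 = -5  (check: 301·2 + 114·(-5) = 32)
  q = 1: r = 9, s = -1 − 1·2 = -3, t = 3 − 1·(-5) = 8  (check: 301·(-3) + 114·8 = 9)
  q = 3: r = 5, s = 2 − 3·(-3) = 11, t = -5 − 3·8 = -29  (check: 301·11 + 114·(-29) = 5)
  q = 1: r = 4, s = -3 − 1·11 = -14, t = 8 − 1·(-29) = 37  (check: 301·(-14) + 114·37 = 4)
  q = 1: r = 1, s = 11 − 1·(-14) = 25, t = -29 − 1·37 = -66  (check: 301·25 + 114·(-66) = 1)
The row with r = 1 (the gcd) gives the Bezout coefficients s = 25, t = -66.
Result: 301 · (25) + 114 · (-66) = 1.

gcd(301, 114) = 1; s = 25, t = -66 (check: 301·25 + 114·(-66) = 1).


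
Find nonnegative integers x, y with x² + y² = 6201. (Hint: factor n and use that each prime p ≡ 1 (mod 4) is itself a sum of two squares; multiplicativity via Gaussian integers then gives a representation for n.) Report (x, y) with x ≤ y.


Step 1: Factor n = 6201 = 3^2 · 13 · 53.
Step 2: Check the mod-4 condition on each prime factor: 3 ≡ 3 (mod 4), exponent 2 (must be even); 13 ≡ 1 (mod 4), exponent 1; 53 ≡ 1 (mod 4), exponent 1.
All primes ≡ 3 (mod 4) appear to even exponent (or don't appear), so by the two-squares theorem n IS expressible as a sum of two squares.
Step 3: Build a representation. Group n = k² · m with k = 3 and m = 13 · 53 = 689 (a product of primes ≡ 1 (mod 4)); a representation of m scales to one of n via (k·x)² + (k·y)² = k²(x² + y²). Each prime p ≡ 1 (mod 4) is itself a sum of two squares; find a² by testing p − a² for a perfect square:
  13: 13 − 1² = 12, 13 − 2² = 9 = 3² ⇒ 13 = 2² + 3².
  53: 53 − 1² = 52, 53 − 2² = 49 = 7² ⇒ 53 = 2² + 7².
  Combine using the Brahmagupta–Fibonacci identity (a² + b²)(c² + d²) = (ac − bd)² + (ad + bc)² = (ac + bd)² + (ad − bc)²:
  13 · 53 = 689: from (2² + 3²)(2² + 7²), take (2·2 − 3·7, 2·7 + 3·2) = (4 − 21, 14 + 6) = (-17, 20); dropping signs (only squares matter) gives (17, 20); check 17² + 20² = 289 + 400 = 689 ✓.
  Scale by k = 3: (3·17, 3·20) = (51, 60).
Step 4: Order so x ≤ y and verify: 51² + 60² = 2601 + 3600 = 6201 = n. ✓

n = 6201 = 51² + 60² (one valid representation with x ≤ y).


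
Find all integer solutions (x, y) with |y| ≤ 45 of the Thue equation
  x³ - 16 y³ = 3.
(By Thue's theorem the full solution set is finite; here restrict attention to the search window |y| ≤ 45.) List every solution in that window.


The equation is x³ - 16y³ = 3. For fixed y, x³ = 16·y³ + 3, so a solution requires the RHS to be a perfect cube.
Strategy: iterate y from -45 to 45, compute RHS = 16·y³ + 3, and check whether it is a (positive or negative) perfect cube.
Check small values of y:
  y = 0: RHS = 3 is not a perfect cube.
  y = 1: RHS = 19 is not a perfect cube.
  y = -1: RHS = -13 is not a perfect cube.
  y = 2: RHS = 131 is not a perfect cube.
  y = -2: RHS = -125 = (-5)³ ⇒ x = -5 works.
  y = 3: RHS = 435 is not a perfect cube.
  y = -3: RHS = -429 is not a perfect cube.
Continuing the search up to |y| = 45 finds no further solutions beyond those listed.
Collected solutions: (-5, -2).

Solutions (with |y| ≤ 45): (-5, -2).


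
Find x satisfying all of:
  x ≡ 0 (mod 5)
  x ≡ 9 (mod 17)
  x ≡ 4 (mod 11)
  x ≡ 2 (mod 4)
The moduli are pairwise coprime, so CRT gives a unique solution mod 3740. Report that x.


Product of moduli M = 5 · 17 · 11 · 4 = 3740.
Merge one congruence at a time:
  Start: x ≡ 0 (mod 5).
  Combine with x ≡ 9 (mod 17); new modulus lcm = 85.
    Write x = 0 + 5·t and substitute into x ≡ 9 (mod 17): 5·t ≡ 9 − 0 = 9 (mod 17).
    The inverse of 5 mod 17 is 7 (since 5·7 = 35 = 2·17 + 1), so t ≡ 7·9 = 63 ≡ 12 (mod 17).
    Then x = 0 + 5·12 = 60, valid modulo lcm(5, 17) = 85: x ≡ 60 (mod 85).
  Combine with x ≡ 4 (mod 11); new modulus lcm = 935.
    Write x = 60 + 85·t and substitute into x ≡ 4 (mod 11): 85·t ≡ 4 − 60 = -56 (mod 11).
    Reduce coefficients mod 11: 8·t ≡ 10 (mod 11).
    The inverse of 8 mod 11 is 7 (since 8·7 = 56 = 5·11 + 1), so t ≡ 7·10 = 70 ≡ 4 (mod 11).
    Then x = 60 + 85·4 = 400, valid modulo lcm(85, 11) = 935: x ≡ 400 (mod 935).
  Combine with x ≡ 2 (mod 4); new modulus lcm = 3740.
    Write x = 400 + 935·t and substitute into x ≡ 2 (mod 4): 935·t ≡ 2 − 400 = -398 (mod 4).
    Reduce coefficients mod 4: 3·t ≡ 2 (mod 4).
    The inverse of 3 mod 4 is 3 (since 3·3 = 9 = 2·4 + 1), so t ≡ 3·2 = 6 ≡ 2 (mod 4).
    Then x = 400 + 935·2 = 2270, valid modulo lcm(935, 4) = 3740: x ≡ 2270 (mod 3740).
Verify against each original: 2270 mod 5 = 0, 2270 mod 17 = 9, 2270 mod 11 = 4, 2270 mod 4 = 2.

x ≡ 2270 (mod 3740).


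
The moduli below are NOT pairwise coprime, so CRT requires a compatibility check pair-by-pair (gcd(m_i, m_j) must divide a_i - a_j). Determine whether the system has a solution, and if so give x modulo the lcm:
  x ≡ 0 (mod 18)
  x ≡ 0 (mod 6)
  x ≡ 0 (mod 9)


Moduli 18, 6, 9 are not pairwise coprime, so CRT works modulo lcm(m_i) when all pairwise compatibility conditions hold.
Pairwise compatibility: gcd(m_i, m_j) must divide a_i - a_j for every pair.
Merge one congruence at a time:
  Start: x ≡ 0 (mod 18).
  Combine with x ≡ 0 (mod 6): gcd(18, 6) = 6; 0 - 0 = 0, which IS divisible by 6, so compatible.
    Write x = 0 + 18·t and substitute into x ≡ 0 (mod 6): 18·t ≡ 0 − 0 = 0 (mod 6).
    Divide the congruence (and modulus) by g = 6: 3·t ≡ 0 (mod 1).
    Modulo 1 every t works; take t = 0.
    Then x = 0 + 18·0 = 0, valid modulo lcm(18, 6) = 18: x ≡ 0 (mod 18).
  Combine with x ≡ 0 (mod 9): gcd(18, 9) = 9; 0 - 0 = 0, which IS divisible by 9, so compatible.
    Write x = 0 + 18·t and substitute into x ≡ 0 (mod 9): 18·t ≡ 0 − 0 = 0 (mod 9).
    Divide the congruence (and modulus) by g = 9: 2·t ≡ 0 (mod 1).
    Modulo 1 every t works; take t = 0.
    Then x = 0 + 18·0 = 0, valid modulo lcm(18, 9) = 18: x ≡ 0 (mod 18).
Verify: 0 mod 18 = 0, 0 mod 6 = 0, 0 mod 9 = 0.

x ≡ 0 (mod 18).


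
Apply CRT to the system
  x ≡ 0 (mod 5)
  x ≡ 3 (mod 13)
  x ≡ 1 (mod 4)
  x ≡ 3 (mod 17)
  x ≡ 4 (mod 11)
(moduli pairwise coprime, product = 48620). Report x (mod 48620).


Product of moduli M = 5 · 13 · 4 · 17 · 11 = 48620.
Merge one congruence at a time:
  Start: x ≡ 0 (mod 5).
  Combine with x ≡ 3 (mod 13); new modulus lcm = 65.
    Write x = 0 + 5·t and substitute into x ≡ 3 (mod 13): 5·t ≡ 3 − 0 = 3 (mod 13).
    The inverse of 5 mod 13 is 8 (since 5·8 = 40 = 3·13 + 1), so t ≡ 8·3 = 24 ≡ 11 (mod 13).
    Then x = 0 + 5·11 = 55, valid modulo lcm(5, 13) = 65: x ≡ 55 (mod 65).
  Combine with x ≡ 1 (mod 4); new modulus lcm = 260.
    Write x = 55 + 65·t and substitute into x ≡ 1 (mod 4): 65·t ≡ 1 − 55 = -54 (mod 4).
    Reduce coefficients mod 4: 1·t ≡ 2 (mod 4).
    So t ≡ 2 (mod 4).
    Then x = 55 + 65·2 = 185, valid modulo lcm(65, 4) = 260: x ≡ 185 (mod 260).
  Combine with x ≡ 3 (mod 17); new modulus lcm = 4420.
    Write x = 185 + 260·t and substitute into x ≡ 3 (mod 17): 260·t ≡ 3 − 185 = -182 (mod 17).
    Reduce coefficients mod 17: 5·t ≡ 5 (mod 17).
    The inverse of 5 mod 17 is 7 (since 5·7 = 35 = 2·17 + 1), so t ≡ 7·5 = 35 ≡ 1 (mod 17).
    Then x = 185 + 260·1 = 445, valid modulo lcm(260, 17) = 4420: x ≡ 445 (mod 4420).
  Combine with x ≡ 4 (mod 11); new modulus lcm = 48620.
    Write x = 445 + 4420·t and substitute into x ≡ 4 (mod 11): 4420·t ≡ 4 − 445 = -441 (mod 11).
    Reduce coefficients mod 11: 9·t ≡ 10 (mod 11).
    The inverse of 9 mod 11 is 5 (since 9·5 = 45 = 4·11 + 1), so t ≡ 5·10 = 50 ≡ 6 (mod 11).
    Then x = 445 + 4420·6 = 26965, valid modulo lcm(4420, 11) = 48620: x ≡ 26965 (mod 48620).
Verify against each original: 26965 mod 5 = 0, 26965 mod 13 = 3, 26965 mod 4 = 1, 26965 mod 17 = 3, 26965 mod 11 = 4.

x ≡ 26965 (mod 48620).


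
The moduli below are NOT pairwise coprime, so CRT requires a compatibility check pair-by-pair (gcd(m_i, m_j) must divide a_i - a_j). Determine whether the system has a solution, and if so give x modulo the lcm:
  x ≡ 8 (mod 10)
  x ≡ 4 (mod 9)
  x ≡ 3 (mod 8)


Moduli 10, 9, 8 are not pairwise coprime, so CRT works modulo lcm(m_i) when all pairwise compatibility conditions hold.
Pairwise compatibility: gcd(m_i, m_j) must divide a_i - a_j for every pair.
Merge one congruence at a time:
  Start: x ≡ 8 (mod 10).
  Combine with x ≡ 4 (mod 9): gcd(10, 9) = 1; 4 - 8 = -4, which IS divisible by 1, so compatible.
    Write x = 8 + 10·t and substitute into x ≡ 4 (mod 9): 10·t ≡ 4 − 8 = -4 (mod 9).
    Reduce coefficients mod 9: 1·t ≡ 5 (mod 9).
    So t ≡ 5 (mod 9).
    Then x = 8 + 10·5 = 58, valid modulo lcm(10, 9) = 90: x ≡ 58 (mod 90).
  Combine with x ≡ 3 (mod 8): gcd(90, 8) = 2, and 3 - 58 = -55 is NOT divisible by 2.
    ⇒ system is inconsistent (no integer solution).

No solution (the system is inconsistent).


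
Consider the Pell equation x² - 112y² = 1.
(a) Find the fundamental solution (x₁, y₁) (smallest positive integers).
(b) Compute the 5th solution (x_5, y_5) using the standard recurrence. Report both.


Step 1: Find the fundamental solution (x₁, y₁) of x² - 112y² = 1.
  Expand √112 as a continued fraction. a₀ = ⌊√112⌋ = 10; iterate m_{k+1} = d_k·a_k − m_k, d_{k+1} = (112 − m_{k+1}²)/d_k, a_{k+1} = ⌊(a₀ + m_{k+1})/d_{k+1}⌋ (starting m₀ = 0, d₀ = 1), with convergents p_k = a_k·p_{k-1} + p_{k-2}, q_k = a_k·q_{k-1} + q_{k-2} (p₋₁ = 1, q₋₁ = 0):
  k = 0: a₀ = 10; p₀/q₀ = 10/1; p₀² − 112·q₀² = 100 − 112 = -12.
  k = 1: m = 10, d = 12, a = ⌊(10 + 10)/12⌋ = 1; p/q = (1·10 + 1)/(1·1 + 0) = 11/1; p² − 112·q² = 121 − 112 = 9.
  k = 2: m = 2, d = 9, a = ⌊(10 + 2)/9⌋ = 1; p/q = (1·11 + 10)/(1·1 + 1) = 21/2; p² − 112·q² = 441 − 448 = -7.
  k = 3: m = 7, d = 7, a = ⌊(10 + 7)/7⌋ = 2; p/q = (2·21 + 11)/(2·2 + 1) = 53/5; p² − 112·q² = 2809 − 2800 = 9.
  k = 4: m = 7, d = 9, a = ⌊(10 + 7)/9⌋ = 1; p/q = (1·53 + 21)/(1·5 + 2) = 74/7; p² − 112·q² = 5476 − 5488 = -12.
  k = 5: m = 2, d = 12, a = ⌊(10 + 2)/12⌋ = 1; p/q = (1·74 + 53)/(1·7 + 5) = 127/12; p² − 112·q² = 16129 − 16128 = 1.
  The first convergent with p² − 112·q² = 1 gives the fundamental solution (x₁, y₁) = (127, 12).
Step 2: Apply the recurrence (x_{n+1}, y_{n+1}) = (x₁x_n + 112y₁y_n, x₁y_n + y₁x_n) repeatedly.
  From (x_1, y_1) = (127, 12): x_2 = 127·127 + 112·12·12 = 32257; y_2 = 127·12 + 12·127 = 3048.
  From (x_2, y_2) = (32257, 3048): x_3 = 127·32257 + 112·12·3048 = 8193151; y_3 = 127·3048 + 12·32257 = 774180.
  From (x_3, y_3) = (8193151, 774180): x_4 = 127·8193151 + 112·12·774180 = 2081028097; y_4 = 127·774180 + 12·8193151 = 196638672.
  From (x_4, y_4) = (2081028097, 196638672): x_5 = 127·2081028097 + 112·12·196638672 = 528572943487; y_5 = 127·196638672 + 12·2081028097 = 49945448508.
Step 3: Verify x_5² - 112·y_5² = 279389356586511295719169 - 279389356586511295719168 = 1 (should be 1). ✓

(x_1, y_1) = (127, 12); (x_5, y_5) = (528572943487, 49945448508).


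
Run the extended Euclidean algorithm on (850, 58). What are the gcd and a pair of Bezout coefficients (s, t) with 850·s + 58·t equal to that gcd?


Euclidean algorithm on (850, 58) — divide until remainder is 0:
  850 = 14 · 58 + 38
  58 = 1 · 38 + 20
  38 = 1 · 20 + 18
  20 = 1 · 18 + 2
  18 = 9 · 2 + 0
gcd(850, 58) = 2.
Track Bezout coefficients alongside the remainders: start with r₀ = 850 = a·1 + b·0 (s = 1, t = 0) and r₁ = 58 = a·0 + b·1 (s = 0, t = 1); each new remainder r_{k+1} = r_{k-1} − q_k·r_k inherits s_{k+1} = s_{k-1} − q_k·s_k, t_{k+1} = t_{k-1} − q_k·t_k, so r_k = a·s_k + b·t_k at every step:
  q = 14: r = 38, s = 1 − 14·0 = 1, t = 0 − 14·1 = -14  (check: 850·1 + 58·(-14) = 38)
  q = 1: r = 20, s = 0 − 1·1 = -1, t = 1 − 1·(-14) = 15  (check: 850·(-1) + 58·15 = 20)
  q = 1: r = 18, s = 1 − 1·(-1) = 2, t = -14 − 1·15 = -29  (check: 850·2 + 58·(-29) = 18)
  q = 1: r = 2, s = -1 − 1·2 = -3, t = 15 − 1·(-29) = 44  (check: 850·(-3) + 58·44 = 2)
The row with r = 2 (the gcd) gives the Bezout coefficients s = -3, t = 44.
Result: 850 · (-3) + 58 · (44) = 2.

gcd(850, 58) = 2; s = -3, t = 44 (check: 850·(-3) + 58·44 = 2).


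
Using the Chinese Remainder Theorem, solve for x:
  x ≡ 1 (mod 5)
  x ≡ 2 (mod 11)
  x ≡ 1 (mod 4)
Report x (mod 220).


Moduli 5, 11, 4 are pairwise coprime; by CRT there is a unique solution modulo M = 5 · 11 · 4 = 220.
Solve pairwise, accumulating the modulus:
  Start with x ≡ 1 (mod 5).
  Combine with x ≡ 2 (mod 11): since gcd(5, 11) = 1, we get a unique residue mod 55.
    Write x = 1 + 5·t and substitute into x ≡ 2 (mod 11): 5·t ≡ 2 − 1 = 1 (mod 11).
    The inverse of 5 mod 11 is 9 (since 5·9 = 45 = 4·11 + 1), so t ≡ 9·1 = 9 ≡ 9 (mod 11).
    Then x = 1 + 5·9 = 46, valid modulo lcm(5, 11) = 55: x ≡ 46 (mod 55).
  Combine with x ≡ 1 (mod 4): since gcd(55, 4) = 1, we get a unique residue mod 220.
    Write x = 46 + 55·t and substitute into x ≡ 1 (mod 4): 55·t ≡ 1 − 46 = -45 (mod 4).
    Reduce coefficients mod 4: 3·t ≡ 3 (mod 4).
    The inverse of 3 mod 4 is 3 (since 3·3 = 9 = 2·4 + 1), so t ≡ 3·3 = 9 ≡ 1 (mod 4).
    Then x = 46 + 55·1 = 101, valid modulo lcm(55, 4) = 220: x ≡ 101 (mod 220).
Verify: 101 mod 5 = 1 ✓, 101 mod 11 = 2 ✓, 101 mod 4 = 1 ✓.

x ≡ 101 (mod 220).


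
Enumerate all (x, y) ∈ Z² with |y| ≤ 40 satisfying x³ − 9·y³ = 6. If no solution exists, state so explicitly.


The equation is x³ - 9y³ = 6. For fixed y, x³ = 9·y³ + 6, so a solution requires the RHS to be a perfect cube.
Strategy: iterate y from -40 to 40, compute RHS = 9·y³ + 6, and check whether it is a (positive or negative) perfect cube.
Check small values of y:
  y = 0: RHS = 6 is not a perfect cube.
  y = 1: RHS = 15 is not a perfect cube.
  y = -1: RHS = -3 is not a perfect cube.
  y = 2: RHS = 78 is not a perfect cube.
  y = -2: RHS = -66 is not a perfect cube.
  y = 3: RHS = 249 is not a perfect cube.
  y = -3: RHS = -237 is not a perfect cube.
Continuing the search up to |y| = 40 finds no solutions either.
No (x, y) in the scanned range satisfies the equation.

No integer solutions with |y| ≤ 40.


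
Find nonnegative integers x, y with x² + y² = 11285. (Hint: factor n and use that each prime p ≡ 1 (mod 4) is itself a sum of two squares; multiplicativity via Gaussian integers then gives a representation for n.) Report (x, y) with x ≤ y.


Step 1: Factor n = 11285 = 5 · 37 · 61.
Step 2: Check the mod-4 condition on each prime factor: 5 ≡ 1 (mod 4), exponent 1; 37 ≡ 1 (mod 4), exponent 1; 61 ≡ 1 (mod 4), exponent 1.
All primes ≡ 3 (mod 4) appear to even exponent (or don't appear), so by the two-squares theorem n IS expressible as a sum of two squares.
Step 3: Build a representation. Here n = 5 · 37 · 61 is a product of primes ≡ 1 (mod 4). Each prime p ≡ 1 (mod 4) is itself a sum of two squares; find a² by testing p − a² for a perfect square:
  5: 5 − 1² = 4 = 2² ⇒ 5 = 1² + 2².
  37: 37 − 1² = 36 = 6² ⇒ 37 = 1² + 6².
  61: 61 − 1² = 60, 61 − 2² = 57, 61 − 3² = 52, 61 − 4² = 45, 61 − 5² = 36 = 6² ⇒ 61 = 5² + 6².
  Combine using the Brahmagupta–Fibonacci identity (a² + b²)(c² + d²) = (ac − bd)² + (ad + bc)² = (ac + bd)² + (ad − bc)²:
  5 · 37 = 185: from (1² + 2²)(1² + 6²), take (1·1 − 2·6, 1·6 + 2·1) = (1 − 12, 6 + 2) = (-11, 8); dropping signs (only squares matter) gives (11, 8); check 11² + 8² = 121 + 64 = 185 ✓.
  185 · 61 = 11285: from (11² + 8²)(5² + 6²), take (11·5 − 8·6, 11·6 + 8·5) = (55 − 48, 66 + 40) = (7, 106); check 7² + 106² = 49 + 11236 = 11285 ✓.
Step 4: Order so x ≤ y and verify: 7² + 106² = 49 + 11236 = 11285 = n. ✓

n = 11285 = 7² + 106² (one valid representation with x ≤ y).


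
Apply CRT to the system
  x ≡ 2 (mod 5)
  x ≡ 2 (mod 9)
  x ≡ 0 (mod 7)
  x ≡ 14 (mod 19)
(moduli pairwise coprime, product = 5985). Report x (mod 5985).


Product of moduli M = 5 · 9 · 7 · 19 = 5985.
Merge one congruence at a time:
  Start: x ≡ 2 (mod 5).
  Combine with x ≡ 2 (mod 9); new modulus lcm = 45.
    Write x = 2 + 5·t and substitute into x ≡ 2 (mod 9): 5·t ≡ 2 − 2 = 0 (mod 9).
    The inverse of 5 mod 9 is 2 (since 5·2 = 10 = 1·9 + 1), so t ≡ 2·0 = 0 ≡ 0 (mod 9).
    Then x = 2 + 5·0 = 2, valid modulo lcm(5, 9) = 45: x ≡ 2 (mod 45).
  Combine with x ≡ 0 (mod 7); new modulus lcm = 315.
    Write x = 2 + 45·t and substitute into x ≡ 0 (mod 7): 45·t ≡ 0 − 2 = -2 (mod 7).
    Reduce coefficients mod 7: 3·t ≡ 5 (mod 7).
    The inverse of 3 mod 7 is 5 (since 3·5 = 15 = 2·7 + 1), so t ≡ 5·5 = 25 ≡ 4 (mod 7).
    Then x = 2 + 45·4 = 182, valid modulo lcm(45, 7) = 315: x ≡ 182 (mod 315).
  Combine with x ≡ 14 (mod 19); new modulus lcm = 5985.
    Write x = 182 + 315·t and substitute into x ≡ 14 (mod 19): 315·t ≡ 14 − 182 = -168 (mod 19).
    Reduce coefficients mod 19: 11·t ≡ 3 (mod 19).
    The inverse of 11 mod 19 is 7 (since 11·7 = 77 = 4·19 + 1), so t ≡ 7·3 = 21 ≡ 2 (mod 19).
    Then x = 182 + 315·2 = 812, valid modulo lcm(315, 19) = 5985: x ≡ 812 (mod 5985).
Verify against each original: 812 mod 5 = 2, 812 mod 9 = 2, 812 mod 7 = 0, 812 mod 19 = 14.

x ≡ 812 (mod 5985).


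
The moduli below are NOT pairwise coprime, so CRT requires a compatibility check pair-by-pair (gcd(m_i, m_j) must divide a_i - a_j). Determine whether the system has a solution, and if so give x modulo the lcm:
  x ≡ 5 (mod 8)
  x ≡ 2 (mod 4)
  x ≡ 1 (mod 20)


Moduli 8, 4, 20 are not pairwise coprime, so CRT works modulo lcm(m_i) when all pairwise compatibility conditions hold.
Pairwise compatibility: gcd(m_i, m_j) must divide a_i - a_j for every pair.
Merge one congruence at a time:
  Start: x ≡ 5 (mod 8).
  Combine with x ≡ 2 (mod 4): gcd(8, 4) = 4, and 2 - 5 = -3 is NOT divisible by 4.
    ⇒ system is inconsistent (no integer solution).

No solution (the system is inconsistent).


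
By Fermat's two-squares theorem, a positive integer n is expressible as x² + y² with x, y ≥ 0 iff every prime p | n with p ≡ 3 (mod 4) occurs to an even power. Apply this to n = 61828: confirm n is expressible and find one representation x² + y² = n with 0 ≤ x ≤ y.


Step 1: Factor n = 61828 = 2^2 · 13 · 29 · 41.
Step 2: Check the mod-4 condition on each prime factor: 2 = 2 (special); 13 ≡ 1 (mod 4), exponent 1; 29 ≡ 1 (mod 4), exponent 1; 41 ≡ 1 (mod 4), exponent 1.
All primes ≡ 3 (mod 4) appear to even exponent (or don't appear), so by the two-squares theorem n IS expressible as a sum of two squares.
Step 3: Build a representation. Group n = k² · m with k = 2 and m = 13 · 29 · 41 = 15457 (a product of primes ≡ 1 (mod 4)); a representation of m scales to one of n via (k·x)² + (k·y)² = k²(x² + y²). Each prime p ≡ 1 (mod 4) is itself a sum of two squares; find a² by testing p − a² for a perfect square:
  13: 13 − 1² = 12, 13 − 2² = 9 = 3² ⇒ 13 = 2² + 3².
  29: 29 − 1² = 28, 29 − 2² = 25 = 5² ⇒ 29 = 2² + 5².
  41: 41 − 1² = 40, 41 − 2² = 37, 41 − 3² = 32, 41 − 4² = 25 = 5² ⇒ 41 = 4² + 5².
  Combine using the Brahmagupta–Fibonacci identity (a² + b²)(c² + d²) = (ac − bd)² + (ad + bc)² = (ac + bd)² + (ad − bc)²:
  13 · 29 = 377: from (2² + 3²)(2² + 5²), take (2·2 − 3·5, 2·5 + 3·2) = (4 − 15, 10 + 6) = (-11, 16); dropping signs (only squares matter) gives (11, 16); check 11² + 16² = 121 + 256 = 377 ✓.
  377 · 41 = 15457: from (11² + 16²)(4² + 5²), take (11·4 − 16·5, 11·5 + 16·4) = (44 − 80, 55 + 64) = (-36, 119); dropping signs (only squares matter) gives (36, 119); check 36² + 119² = 1296 + 14161 = 15457 ✓.
  Scale by k = 2: (2·36, 2·119) = (72, 238).
Step 4: Order so x ≤ y and verify: 72² + 238² = 5184 + 56644 = 61828 = n. ✓

n = 61828 = 72² + 238² (one valid representation with x ≤ y).


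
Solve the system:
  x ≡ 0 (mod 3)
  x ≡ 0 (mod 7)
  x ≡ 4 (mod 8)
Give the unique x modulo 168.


Moduli 3, 7, 8 are pairwise coprime; by CRT there is a unique solution modulo M = 3 · 7 · 8 = 168.
Solve pairwise, accumulating the modulus:
  Start with x ≡ 0 (mod 3).
  Combine with x ≡ 0 (mod 7): since gcd(3, 7) = 1, we get a unique residue mod 21.
    Write x = 0 + 3·t and substitute into x ≡ 0 (mod 7): 3·t ≡ 0 − 0 = 0 (mod 7).
    The inverse of 3 mod 7 is 5 (since 3·5 = 15 = 2·7 + 1), so t ≡ 5·0 = 0 ≡ 0 (mod 7).
    Then x = 0 + 3·0 = 0, valid modulo lcm(3, 7) = 21: x ≡ 0 (mod 21).
  Combine with x ≡ 4 (mod 8): since gcd(21, 8) = 1, we get a unique residue mod 168.
    Write x = 0 + 21·t and substitute into x ≡ 4 (mod 8): 21·t ≡ 4 − 0 = 4 (mod 8).
    Reduce coefficients mod 8: 5·t ≡ 4 (mod 8).
    The inverse of 5 mod 8 is 5 (since 5·5 = 25 = 3·8 + 1), so t ≡ 5·4 = 20 ≡ 4 (mod 8).
    Then x = 0 + 21·4 = 84, valid modulo lcm(21, 8) = 168: x ≡ 84 (mod 168).
Verify: 84 mod 3 = 0 ✓, 84 mod 7 = 0 ✓, 84 mod 8 = 4 ✓.

x ≡ 84 (mod 168).


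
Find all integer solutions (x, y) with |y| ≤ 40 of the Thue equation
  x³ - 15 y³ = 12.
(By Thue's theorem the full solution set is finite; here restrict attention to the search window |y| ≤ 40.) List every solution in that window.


The equation is x³ - 15y³ = 12. For fixed y, x³ = 15·y³ + 12, so a solution requires the RHS to be a perfect cube.
Strategy: iterate y from -40 to 40, compute RHS = 15·y³ + 12, and check whether it is a (positive or negative) perfect cube.
Check small values of y:
  y = 0: RHS = 12 is not a perfect cube.
  y = 1: RHS = 27 = (3)³ ⇒ x = 3 works.
  y = -1: RHS = -3 is not a perfect cube.
  y = 2: RHS = 132 is not a perfect cube.
  y = -2: RHS = -108 is not a perfect cube.
  y = 3: RHS = 417 is not a perfect cube.
  y = -3: RHS = -393 is not a perfect cube.
Continuing the search up to |y| = 40 finds no further solutions beyond those listed.
Collected solutions: (3, 1).

Solutions (with |y| ≤ 40): (3, 1).


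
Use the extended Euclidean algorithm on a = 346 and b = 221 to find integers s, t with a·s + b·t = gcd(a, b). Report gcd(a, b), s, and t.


Euclidean algorithm on (346, 221) — divide until remainder is 0:
  346 = 1 · 221 + 125
  221 = 1 · 125 + 96
  125 = 1 · 96 + 29
  96 = 3 · 29 + 9
  29 = 3 · 9 + 2
  9 = 4 · 2 + 1
  2 = 2 · 1 + 0
gcd(346, 221) = 1.
Track Bezout coefficients alongside the remainders: start with r₀ = 346 = a·1 + b·0 (s = 1, t = 0) and r₁ = 221 = a·0 + b·1 (s = 0, t = 1); each new remainder r_{k+1} = r_{k-1} − q_k·r_k inherits s_{k+1} = s_{k-1} − q_k·s_k, t_{k+1} = t_{k-1} − q_k·t_k, so r_k = a·s_k + b·t_k at every step:
  q = 1: r = 125, s = 1 − 1·0 = 1, t = 0 − 1·1 = -1  (check: 346·1 + 221·(-1) = 125)
  q = 1: r = 96, s = 0 − 1·1 = -1, t = 1 − 1·(-1) = 2  (check: 346·(-1) + 221·2 = 96)
  q = 1: r = 29, s = 1 − 1·(-1) = 2, t = -1 − 1·2 = -3  (check: 346·2 + 221·(-3) = 29)
  q = 3: r = 9, s = -1 − 3·2 = -7, t = 2 − 3·(-3) = 11  (check: 346·(-7) + 221·11 = 9)
  q = 3: r = 2, s = 2 − 3·(-7) = 23, t = -3 − 3·11 = -36  (check: 346·23 + 221·(-36) = 2)
  q = 4: r = 1, s = -7 − 4·23 = -99, t = 11 − 4·(-36) = 155  (check: 346·(-99) + 221·155 = 1)
The row with r = 1 (the gcd) gives the Bezout coefficients s = -99, t = 155.
Result: 346 · (-99) + 221 · (155) = 1.

gcd(346, 221) = 1; s = -99, t = 155 (check: 346·(-99) + 221·155 = 1).
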